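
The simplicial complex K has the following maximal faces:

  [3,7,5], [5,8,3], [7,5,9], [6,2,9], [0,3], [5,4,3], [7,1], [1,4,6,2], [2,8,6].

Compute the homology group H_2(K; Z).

Take the total order 0 < 1 < 2 < 3 < 4 < 5 < 6 < 7 < 8 < 9 on the vertex set. Then K (dimension 3) consists of the simplices:

  0-simplices (10): [0], [1], [2], [3], [4], [5], [6], [7], [8], [9]
  1-simplices (21): [0,3], [1,2], [1,4], [1,6], [1,7], [2,4], [2,6], [2,8], [2,9], [3,4], [3,5], [3,7], [3,8], [4,5], [4,6], [5,7], [5,8], [5,9], [6,8], [6,9], [7,9]
  2-simplices (10): [1,2,4], [1,2,6], [1,4,6], [2,4,6], [2,6,8], [2,6,9], [3,4,5], [3,5,7], [3,5,8], [5,7,9]
  3-simplices (1): [1,2,4,6]

so the chain groups are C_0 ≅ Z^10, C_1 ≅ Z^21, C_2 ≅ Z^10, C_3 ≅ Z^1.

The boundary map ∂_1: C_1 → C_0 sends each edge [p,q] (with p < q) to q − p.
The resulting 10×21 matrix has rank 9, and its Smith normal form has invariant factors (1,1,1,1,1,1,1,1,1).

Boundary ∂_2: C_2 → C_1 sends each 2-simplex [p,q,r] to [q,r] − [p,r] + [p,q]. For instance
  ∂[2,6,8] = [6,8] − [2,8] + [2,6],
  ∂[2,4,6] = [4,6] − [2,6] + [2,4].
This gives a 21×10 integer matrix of rank 9; reducing to Smith normal form yields diagonal entries (1,1,1,1,1,1,1,1,1).

∂_3: C_3 → C_2 sends each 3-simplex σ to the alternating sum Σ_i (−1)^i (σ with its i-th vertex removed). For instance
  ∂[1,2,4,6] = [2,4,6] − [1,4,6] + [1,2,6] − [1,2,4].
This gives a 10×1 integer matrix of rank 1; reducing to Smith normal form yields diagonal entries (1).

Now H_k = ker ∂_k / im ∂_{k+1}, so:

  H_2: rank ker ∂_2 − rank ∂_3 = (10 − 9) − 1 = 0, and the invariant factors of ∂_3 are all 1, so H_2 ≅ 0.

H_2 = 0.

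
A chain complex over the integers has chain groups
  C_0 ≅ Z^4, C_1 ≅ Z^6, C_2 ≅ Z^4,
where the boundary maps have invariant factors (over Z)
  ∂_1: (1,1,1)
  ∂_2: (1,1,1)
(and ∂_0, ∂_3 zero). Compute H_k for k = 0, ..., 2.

H_0 ≅ Z,  H_1 = 0,  H_2 ≅ Z.

H_0: b_0 = 4 − 0 − 3 = 1; torsion from ∂_1 factors > 1: none. So H_0 ≅ Z.
H_1: b_1 = 6 − 3 − 3 = 0; torsion from ∂_2 factors > 1: none. So H_1 ≅ 0.
H_2: b_2 = 4 − 3 − 0 = 1; torsion from ∂_3 factors > 1: none. So H_2 ≅ Z.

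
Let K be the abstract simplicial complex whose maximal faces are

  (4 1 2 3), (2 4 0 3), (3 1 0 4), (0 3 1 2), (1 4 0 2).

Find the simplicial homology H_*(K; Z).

Fix the vertex order 0 < 1 < 2 < 3 < 4 and write every simplex with vertices in increasing order. Then dim K = 3 and the simplices of K are:

  0-simplices (5): [0], [1], [2], [3], [4]
  1-simplices (10): [0,1], [0,2], [0,3], [0,4], [1,2], [1,3], [1,4], [2,3], [2,4], [3,4]
  2-simplices (10): [0,1,2], [0,1,3], [0,1,4], [0,2,3], [0,2,4], [0,3,4], [1,2,3], [1,2,4], [1,3,4], [2,3,4]
  3-simplices (5): [0,1,2,3], [0,1,2,4], [0,1,3,4], [0,2,3,4], [1,2,3,4]

so the chain groups are C_0 ≅ Z^5, C_1 ≅ Z^10, C_2 ≅ Z^10, C_3 ≅ Z^5.

The boundary map ∂_1: C_1 → C_0 is given by ∂[p,q] = [q] − [p]. For instance
  ∂[2,3] = [3] − [2].
As a 5×10 matrix over Z this has rank 4, with invariant factors (1,1,1,1).

∂_2: C_2 → C_1 maps a triangle to the signed sum of its edges. For instance
  ∂[0,2,3] = [2,3] − [0,3] + [0,2],
  ∂[0,1,2] = [1,2] − [0,2] + [0,1].
The resulting 10×10 matrix has rank 6, and its Smith normal form has invariant factors (1,1,1,1,1,1).

The boundary map ∂_3: C_3 → C_2 sends each 3-simplex σ to the alternating sum Σ_i (−1)^i (σ with its i-th vertex removed). For instance
  ∂[1,2,3,4] = [2,3,4] − [1,3,4] + [1,2,4] − [1,2,3],
  ∂[0,1,2,4] = [1,2,4] − [0,2,4] + [0,1,4] − [0,1,2].
This gives a 10×5 integer matrix of rank 4; reducing to Smith normal form yields diagonal entries (1,1,1,1).

Reading off H_k = ker ∂_k / im ∂_{k+1}:

  H_0: rank C_0 − rank ∂_1 = 5 − 4 = 1, and the invariant factors of ∂_1 are all 1, so H_0 ≅ Z.
  H_1: rank ker ∂_1 − rank ∂_2 = (10 − 4) − 6 = 0, and the invariant factors of ∂_2 are all 1, so H_1 ≅ 0.
  H_2: rank ker ∂_2 − rank ∂_3 = (10 − 6) − 4 = 0, and the invariant factors of ∂_3 are all 1, so H_2 ≅ 0.
  H_3: rank ker ∂_3 − rank ∂_4 = (5 − 4) − 0 = 1, and there is no ∂_4, so H_3 ≅ Z.

H_0 = Z,  H_1 = 0,  H_2 = 0,  H_3 = Z.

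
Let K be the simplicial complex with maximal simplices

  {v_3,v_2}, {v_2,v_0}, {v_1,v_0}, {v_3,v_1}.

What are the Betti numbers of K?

Fix the vertex order v_0 < v_1 < v_2 < v_3 and write every simplex with vertices in increasing order. Then dim K = 1 and the simplices of K are:

  0-simplices (4): [v_0], [v_1], [v_2], [v_3]
  1-simplices (4): [v_0,v_1], [v_0,v_2], [v_1,v_3], [v_2,v_3]

Hence C_0 ≅ Z^4, C_1 ≅ Z^4.

The boundary map ∂_1: C_1 → C_0 is given by ∂[p,q] = [q] − [p]. For instance
  ∂[v_1,v_3] = [v_3] − [v_1].
This gives a 4×4 integer matrix of rank 3; reducing to Smith normal form yields diagonal entries (1,1,1).

Computing H_k = (kernel of ∂_k) / (image of ∂_{k+1}):

  H_0: rank C_0 − rank ∂_1 = 4 − 3 = 1, and the invariant factors of ∂_1 are all 1, so H_0 = Z.
  H_1: rank ker ∂_1 − rank ∂_2 = (4 − 3) − 0 = 1, and there is no ∂_2, so H_1 = Z.

Hence the Betti numbers are b_0 = 1, b_1 = 1.

b_0 = 1, b_1 = 1.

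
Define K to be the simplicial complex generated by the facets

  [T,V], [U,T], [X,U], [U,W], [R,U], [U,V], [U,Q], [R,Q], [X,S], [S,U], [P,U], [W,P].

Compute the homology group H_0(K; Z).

H_0 = Z.

Take the total order P < Q < R < S < T < U < V < W < X on the vertex set. Then K (dimension 1) consists of the simplices:

  0-simplices (9): P, Q, R, S, T, U, V, W, X
  1-simplices (12): PU, PW, QR, QU, RU, SU, SX, TU, TV, UV, UW, UX

Hence C_0 ≅ Z^9, C_1 ≅ Z^12.

The boundary map ∂_1: C_1 → C_0 is given by ∂[p,q] = [q] − [p]. For instance
  ∂PW = W − P.
The 9×12 boundary matrix has rank 8 and Smith normal form diag(1,1,1,1,1,1,1,1).

From H_k ≅ ker(∂_k) / im(∂_{k+1}) we obtain:

  H_0: rank C_0 − rank ∂_1 = 9 − 8 = 1, and the invariant factors of ∂_1 are all 1, so H_0 = Z.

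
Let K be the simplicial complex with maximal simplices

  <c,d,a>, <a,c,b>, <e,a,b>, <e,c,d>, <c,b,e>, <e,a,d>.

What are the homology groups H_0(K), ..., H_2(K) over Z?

Order the vertices as a < b < c < d < e. Listing each simplex with vertices in this order, K has dimension 2 with simplices:

  0-simplices (5): a, b, c, d, e
  1-simplices (9): ab, ac, ad, ae, bc, be, cd, ce, de
  2-simplices (6): abc, abe, acd, ade, bce, cde

Hence C_0 ≅ Z^5, C_1 ≅ Z^9, C_2 ≅ Z^6.

Boundary ∂_1: C_1 → C_0 maps an edge to its endpoints' difference, ∂[p,q] = q − p. For instance
  ∂cd = d − c.
This gives a 5×9 integer matrix of rank 4; reducing to Smith normal form yields diagonal entries (1,1,1,1).

Boundary ∂_2: C_2 → C_1 sends each 2-simplex [p,q,r] to [q,r] − [p,r] + [p,q]. For instance
  ∂abc = bc − ac + ab,
  ∂ade = de − ae + ad.
The resulting 9×6 matrix has rank 5, and its Smith normal form has invariant factors (1,1,1,1,1).

Reading off H_k = ker ∂_k / im ∂_{k+1}:

  H_0: rank C_0 − rank ∂_1 = 5 − 4 = 1, and the invariant factors of ∂_1 are all 1, so H_0 ≅ Z.
  H_1: rank ker ∂_1 − rank ∂_2 = (9 − 4) − 5 = 0, and the invariant factors of ∂_2 are all 1, so H_1 ≅ 0.
  H_2: rank ker ∂_2 − rank ∂_3 = (6 − 5) − 0 = 1, and there is no ∂_3, so H_2 ≅ Z.

(K is a triangulation of the 2-sphere S^2.)

H_0 ≅ Z,  H_1 = 0,  H_2 ≅ Z.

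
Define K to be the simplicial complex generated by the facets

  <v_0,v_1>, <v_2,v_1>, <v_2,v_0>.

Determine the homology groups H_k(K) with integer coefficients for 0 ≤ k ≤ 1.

Order the vertices as v_0 < v_1 < v_2. Listing each simplex with vertices in this order, K has dimension 1 with simplices:

  0-simplices (3): [v_0], [v_1], [v_2]
  1-simplices (3): [v_0,v_1], [v_0,v_2], [v_1,v_2]

Hence C_0 ≅ Z^3, C_1 ≅ Z^3.

The boundary map ∂_1: C_1 → C_0 sends each edge [p,q] (with p < q) to q − p.
The 3×3 boundary matrix has rank 2 and Smith normal form diag(1,1).

From H_k ≅ ker(∂_k) / im(∂_{k+1}) we obtain:

  H_0: rank C_0 − rank ∂_1 = 3 − 2 = 1, and the invariant factors of ∂_1 are all 1, so H_0 = Z.
  H_1: rank ker ∂_1 − rank ∂_2 = (3 − 2) − 0 = 1, and there is no ∂_2, so H_1 = Z.

H_0 ≅ Z,  H_1 ≅ Z.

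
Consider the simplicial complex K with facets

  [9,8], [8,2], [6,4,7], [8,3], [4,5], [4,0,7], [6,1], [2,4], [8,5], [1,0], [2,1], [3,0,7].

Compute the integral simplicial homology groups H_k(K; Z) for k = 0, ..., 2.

H_0 = Z,  H_1 = Z^4,  H_2 = 0.

Order the vertices as 0 < 1 < 2 < 3 < 4 < 5 < 6 < 7 < 8 < 9. Listing each simplex with vertices in this order, K has dimension 2 with simplices:

  0-simplices (10): [0], [1], [2], [3], [4], [5], [6], [7], [8], [9]
  1-simplices (16): [0,1], [0,3], [0,4], [0,7], [1,2], [1,6], [2,4], [2,8], [3,7], [3,8], [4,5], [4,6], [4,7], [5,8], [6,7], [8,9]
  2-simplices (3): [0,3,7], [0,4,7], [4,6,7]

so the chain groups are C_0 ≅ Z^10, C_1 ≅ Z^16, C_2 ≅ Z^3.

∂_1: C_1 → C_0 is given by ∂[p,q] = [q] − [p]. For instance
  ∂[1,2] = [2] − [1].
This gives a 10×16 integer matrix of rank 9; reducing to Smith normal form yields diagonal entries (1,1,1,1,1,1,1,1,1).

Boundary ∂_2: C_2 → C_1 sends each 2-simplex [p,q,r] to [q,r] − [p,r] + [p,q]. For instance
  ∂[4,6,7] = [6,7] − [4,7] + [4,6],
  ∂[0,4,7] = [4,7] − [0,7] + [0,4].
This gives a 16×3 integer matrix of rank 3; reducing to Smith normal form yields diagonal entries (1,1,1).

Now H_k = ker ∂_k / im ∂_{k+1}, so:

  H_0: rank C_0 − rank ∂_1 = 10 − 9 = 1, and the invariant factors of ∂_1 are all 1, so H_0 ≅ Z.
  H_1: rank ker ∂_1 − rank ∂_2 = (16 − 9) − 3 = 4, and the invariant factors of ∂_2 are all 1, so H_1 ≅ Z^4.
  H_2: rank ker ∂_2 − rank ∂_3 = (3 − 3) − 0 = 0, and there is no ∂_3, so H_2 ≅ 0.

As a check, the Euler characteristic is 10 − 16 + 3 = -3, which agrees with 1 − 4 + 0 = -3.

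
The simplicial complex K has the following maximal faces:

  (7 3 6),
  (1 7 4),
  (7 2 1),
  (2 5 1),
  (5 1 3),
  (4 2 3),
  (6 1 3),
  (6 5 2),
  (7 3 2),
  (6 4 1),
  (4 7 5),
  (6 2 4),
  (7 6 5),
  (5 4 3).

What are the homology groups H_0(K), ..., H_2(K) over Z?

H_0 ≅ Z,  H_1 ≅ Z^2,  H_2 ≅ Z.

Order the vertices as 1 < 2 < 3 < 4 < 5 < 6 < 7. Listing each simplex with vertices in this order, K has dimension 2 with simplices:

  0-simplices (7): [1], [2], [3], [4], [5], [6], [7]
  1-simplices (21): [1,2], [1,3], [1,4], [1,5], [1,6], [1,7], [2,3], [2,4], [2,5], [2,6], [2,7], [3,4], [3,5], [3,6], [3,7], [4,5], [4,6], [4,7], [5,6], [5,7], [6,7]
  2-simplices (14): [1,2,5], [1,2,7], [1,3,5], [1,3,6], [1,4,6], [1,4,7], [2,3,4], [2,3,7], [2,4,6], [2,5,6], [3,4,5], [3,6,7], [4,5,7], [5,6,7]

giving chain groups C_0 ≅ Z^7, C_1 ≅ Z^21, C_2 ≅ Z^14.

The boundary map ∂_1: C_1 → C_0 sends each edge [p,q] (with p < q) to q − p. For instance
  ∂[1,4] = [4] − [1].
This gives a 7×21 integer matrix of rank 6; reducing to Smith normal form yields diagonal entries (1,1,1,1,1,1).

The boundary map ∂_2: C_2 → C_1 acts by ∂[p,q,r] = [q,r] − [p,r] + [p,q]. For instance
  ∂[5,6,7] = [6,7] − [5,7] + [5,6],
  ∂[1,4,7] = [4,7] − [1,7] + [1,4].
As a 21×14 matrix over Z this has rank 13, with invariant factors (1,1,1,1,1,1,1,1,1,1,1,1,1).

Reading off H_k = ker ∂_k / im ∂_{k+1}:

  H_0: rank C_0 − rank ∂_1 = 7 − 6 = 1, and the invariant factors of ∂_1 are all 1, so H_0 ≅ Z.
  H_1: rank ker ∂_1 − rank ∂_2 = (21 − 6) − 13 = 2, and the invariant factors of ∂_2 are all 1, so H_1 ≅ Z^2.
  H_2: rank ker ∂_2 − rank ∂_3 = (14 − 13) − 0 = 1, and there is no ∂_3, so H_2 ≅ Z.

As a check, the Euler characteristic is 7 − 21 + 14 = 0, which agrees with 1 − 2 + 1 = 0.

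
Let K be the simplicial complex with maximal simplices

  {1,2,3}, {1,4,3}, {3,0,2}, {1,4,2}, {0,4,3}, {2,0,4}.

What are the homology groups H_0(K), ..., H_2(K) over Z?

Order the vertices as 0 < 1 < 2 < 3 < 4. Listing each simplex with vertices in this order, K has dimension 2 with simplices:

  0-simplices (5): [0], [1], [2], [3], [4]
  1-simplices (9): [0,2], [0,3], [0,4], [1,2], [1,3], [1,4], [2,3], [2,4], [3,4]
  2-simplices (6): [0,2,3], [0,2,4], [0,3,4], [1,2,3], [1,2,4], [1,3,4]

giving chain groups C_0 ≅ Z^5, C_1 ≅ Z^9, C_2 ≅ Z^6.

The boundary map ∂_1: C_1 → C_0 sends each edge [p,q] (with p < q) to q − p. For instance
  ∂[1,3] = [3] − [1].
The 5×9 boundary matrix has rank 4 and Smith normal form diag(1,1,1,1).

The boundary map ∂_2: C_2 → C_1 maps a triangle to the signed sum of its edges. For instance
  ∂[1,2,4] = [2,4] − [1,4] + [1,2],
  ∂[0,2,4] = [2,4] − [0,4] + [0,2].
This gives a 9×6 integer matrix of rank 5; reducing to Smith normal form yields diagonal entries (1,1,1,1,1).

From H_k ≅ ker(∂_k) / im(∂_{k+1}) we obtain:

  H_0: rank C_0 − rank ∂_1 = 5 − 4 = 1, and the invariant factors of ∂_1 are all 1, so H_0 = Z.
  H_1: rank ker ∂_1 − rank ∂_2 = (9 − 4) − 5 = 0, and the invariant factors of ∂_2 are all 1, so H_1 = 0.
  H_2: rank ker ∂_2 − rank ∂_3 = (6 − 5) − 0 = 1, and there is no ∂_3, so H_2 = Z.

As a check, the Euler characteristic is 5 − 9 + 6 = 2, which agrees with 1 − 0 + 1 = 2.
(K is a triangulation of the 2-sphere S^2.)

H_0 ≅ Z,  H_1 = 0,  H_2 ≅ Z.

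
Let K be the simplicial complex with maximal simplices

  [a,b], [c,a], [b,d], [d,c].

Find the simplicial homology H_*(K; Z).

H_0 ≅ Z,  H_1 ≅ Z.

We work with the vertex ordering a < b < c < d. The simplices of K, each written with vertices in increasing order, are:

  0-simplices (4): a, b, c, d
  1-simplices (4): ab, ac, bd, cd

Hence C_0 ≅ Z^4, C_1 ≅ Z^4.

∂_1: C_1 → C_0 maps an edge to its endpoints' difference, ∂[p,q] = q − p.
As a 4×4 matrix over Z this has rank 3, with invariant factors (1,1,1).

From H_k ≅ ker(∂_k) / im(∂_{k+1}) we obtain:

  H_0: rank C_0 − rank ∂_1 = 4 − 3 = 1, and the invariant factors of ∂_1 are all 1, so H_0 ≅ Z.
  H_1: rank ker ∂_1 − rank ∂_2 = (4 − 3) − 0 = 1, and there is no ∂_2, so H_1 ≅ Z.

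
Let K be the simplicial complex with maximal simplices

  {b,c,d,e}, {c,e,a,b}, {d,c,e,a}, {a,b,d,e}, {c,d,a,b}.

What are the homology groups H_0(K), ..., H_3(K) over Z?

H_0 = Z,  H_1 = 0,  H_2 = 0,  H_3 = Z.

Take the total order a < b < c < d < e on the vertex set. Then K (dimension 3) consists of the simplices:

  0-simplices (5): a, b, c, d, e
  1-simplices (10): ab, ac, ad, ae, bc, bd, be, cd, ce, de
  2-simplices (10): abc, abd, abe, acd, ace, ade, bcd, bce, bde, cde
  3-simplices (5): abcd, abce, abde, acde, bcde

giving chain groups C_0 ≅ Z^5, C_1 ≅ Z^10, C_2 ≅ Z^10, C_3 ≅ Z^5.

The boundary map ∂_1: C_1 → C_0 is given by ∂[p,q] = [q] − [p]. For instance
  ∂ce = e − c.
This gives a 5×10 integer matrix of rank 4; reducing to Smith normal form yields diagonal entries (1,1,1,1).

∂_2: C_2 → C_1 acts by ∂[p,q,r] = [q,r] − [p,r] + [p,q]. For instance
  ∂acd = cd − ad + ac,
  ∂abd = bd − ad + ab.
This gives a 10×10 integer matrix of rank 6; reducing to Smith normal form yields diagonal entries (1,1,1,1,1,1).

Boundary ∂_3: C_3 → C_2 sends each 3-simplex σ to the alternating sum Σ_i (−1)^i (σ with its i-th vertex removed). For instance
  ∂abcd = bcd − acd + abd − abc,
  ∂bcde = cde − bde + bce − bcd.
The resulting 10×5 matrix has rank 4, and its Smith normal form has invariant factors (1,1,1,1).

Now H_k = ker ∂_k / im ∂_{k+1}, so:

  H_0: rank C_0 − rank ∂_1 = 5 − 4 = 1, and the invariant factors of ∂_1 are all 1, so H_0 = Z.
  H_1: rank ker ∂_1 − rank ∂_2 = (10 − 4) − 6 = 0, and the invariant factors of ∂_2 are all 1, so H_1 = 0.
  H_2: rank ker ∂_2 − rank ∂_3 = (10 − 6) − 4 = 0, and the invariant factors of ∂_3 are all 1, so H_2 = 0.
  H_3: rank ker ∂_3 − rank ∂_4 = (5 − 4) − 0 = 1, and there is no ∂_4, so H_3 = Z.

As a check, the Euler characteristic is 5 − 10 + 10 − 5 = 0, which agrees with 1 − 0 + 0 − 1 = 0.
(K is a triangulation of the 3-sphere S^3.)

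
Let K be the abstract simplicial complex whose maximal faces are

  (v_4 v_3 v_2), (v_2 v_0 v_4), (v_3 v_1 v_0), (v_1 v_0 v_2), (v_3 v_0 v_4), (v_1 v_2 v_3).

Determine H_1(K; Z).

K has 5 vertices, 9 edges, 6 triangles.
rank ∂_1 = 4, rank ∂_2 = 5 ⇒ b_1 = 9 − 4 − 5 = 0; all invariant factors of ∂_2 are 1 so no torsion. So H_1 = 0.

H_1 ≅ 0.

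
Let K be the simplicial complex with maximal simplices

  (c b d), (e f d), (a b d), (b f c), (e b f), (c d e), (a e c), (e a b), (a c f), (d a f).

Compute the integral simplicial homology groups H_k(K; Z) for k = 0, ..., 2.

H_0 ≅ Z,  H_1 ≅ Z/2,  H_2 = 0.

Take the total order a < b < c < d < e < f on the vertex set. Then K (dimension 2) consists of the simplices:

  0-simplices (6): a, b, c, d, e, f
  1-simplices (15): ab, ac, ad, ae, af, bc, bd, be, bf, cd, ce, cf, de, df, ef
  2-simplices (10): abd, abe, ace, acf, adf, bcd, bcf, bef, cde, def

so the chain groups are C_0 ≅ Z^6, C_1 ≅ Z^15, C_2 ≅ Z^10.

∂_1: C_1 → C_0 sends each edge [p,q] (with p < q) to q − p. For instance
  ∂ab = b − a.
The resulting 6×15 matrix has rank 5, and its Smith normal form has invariant factors (1,1,1,1,1).

∂_2: C_2 → C_1 acts by ∂[p,q,r] = [q,r] − [p,r] + [p,q]. For instance
  ∂cde = de − ce + cd,
  ∂def = ef − df + de.
This gives a 15×10 integer matrix of rank 10; reducing to Smith normal form yields diagonal entries (1,1,1,1,1,1,1,1,1,2).

Computing H_k = (kernel of ∂_k) / (image of ∂_{k+1}):

  H_0: rank C_0 − rank ∂_1 = 6 − 5 = 1, and the invariant factors of ∂_1 are all 1, so H_0 = Z.
  H_1: rank ker ∂_1 − rank ∂_2 = (15 − 5) − 10 = 0, and ∂_2 has invariant factor 2 > 1, so H_1 = Z/2.
  H_2: rank ker ∂_2 − rank ∂_3 = (10 − 10) − 0 = 0, and there is no ∂_3, so H_2 = 0.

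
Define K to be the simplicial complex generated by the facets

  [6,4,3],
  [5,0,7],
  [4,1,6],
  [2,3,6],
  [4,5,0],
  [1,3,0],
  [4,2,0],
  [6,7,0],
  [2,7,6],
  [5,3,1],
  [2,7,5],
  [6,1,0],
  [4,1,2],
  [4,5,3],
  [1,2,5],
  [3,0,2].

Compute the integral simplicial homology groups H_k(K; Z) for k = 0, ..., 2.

Take the total order 0 < 1 < 2 < 3 < 4 < 5 < 6 < 7 on the vertex set. Then K (dimension 2) consists of the simplices:

  0-simplices (8): [0], [1], [2], [3], [4], [5], [6], [7]
  1-simplices (24): (24 of them)
  2-simplices (16): [0,1,3], [0,1,6], [0,2,3], [0,2,4], [0,4,5], [0,5,7], [0,6,7], [1,2,4], [1,2,5], [1,3,5], [1,4,6], [2,3,6], [2,5,7], [2,6,7], [3,4,5], [3,4,6]

giving chain groups C_0 ≅ Z^8, C_1 ≅ Z^24, C_2 ≅ Z^16.

∂_1: C_1 → C_0 sends each edge [p,q] (with p < q) to q − p.
The resulting 8×24 matrix has rank 7, and its Smith normal form has invariant factors (1,1,1,1,1,1,1).

∂_2: C_2 → C_1 sends each 2-simplex [p,q,r] to [q,r] − [p,r] + [p,q]. For instance
  ∂[0,4,5] = [4,5] − [0,5] + [0,4],
  ∂[0,5,7] = [5,7] − [0,7] + [0,5].
The 24×16 boundary matrix has rank 15 and Smith normal form diag(1,1,1,1,1,1,1,1,1,1,1,1,1,1,1).

Reading off H_k = ker ∂_k / im ∂_{k+1}:

  H_0: rank C_0 − rank ∂_1 = 8 − 7 = 1, and the invariant factors of ∂_1 are all 1, so H_0 = Z.
  H_1: rank ker ∂_1 − rank ∂_2 = (24 − 7) − 15 = 2, and the invariant factors of ∂_2 are all 1, so H_1 = Z^2.
  H_2: rank ker ∂_2 − rank ∂_3 = (16 − 15) − 0 = 1, and there is no ∂_3, so H_2 = Z.

(K is a triangulation of the torus T^2.)

H_0 ≅ Z,  H_1 ≅ Z^2,  H_2 ≅ Z.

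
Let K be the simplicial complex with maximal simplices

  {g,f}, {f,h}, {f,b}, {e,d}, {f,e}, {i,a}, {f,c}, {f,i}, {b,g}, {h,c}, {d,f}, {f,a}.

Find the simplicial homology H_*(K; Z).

Order the vertices as a < b < c < d < e < f < g < h < i. Listing each simplex with vertices in this order, K has dimension 1 with simplices:

  0-simplices (9): a, b, c, d, e, f, g, h, i
  1-simplices (12): af, ai, bf, bg, cf, ch, de, df, ef, fg, fh, fi

so the chain groups are C_0 ≅ Z^9, C_1 ≅ Z^12.

The boundary map ∂_1: C_1 → C_0 sends each edge [p,q] (with p < q) to q − p.
As a 9×12 matrix over Z this has rank 8, with invariant factors (1,1,1,1,1,1,1,1).

Now H_k = ker ∂_k / im ∂_{k+1}, so:

  H_0: rank C_0 − rank ∂_1 = 9 − 8 = 1, and the invariant factors of ∂_1 are all 1, so H_0 ≅ Z.
  H_1: rank ker ∂_1 − rank ∂_2 = (12 − 8) − 0 = 4, and there is no ∂_2, so H_1 ≅ Z^4.

As a check, the Euler characteristic is 9 − 12 = -3, which agrees with 1 − 4 = -3.
(K is a triangulation of a wedge of 4 circles.)

H_0 ≅ Z,  H_1 ≅ Z^4.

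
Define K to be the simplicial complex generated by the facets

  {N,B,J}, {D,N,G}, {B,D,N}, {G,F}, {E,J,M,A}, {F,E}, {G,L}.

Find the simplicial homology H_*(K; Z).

Take the total order A < B < D < E < F < G < J < L < M < N on the vertex set. Then K (dimension 3) consists of the simplices:

  0-simplices (10): A, B, D, E, F, G, J, L, M, N
  1-simplices (16): AE, AJ, AM, BD, BJ, BN, DG, DN, EF, EJ, EM, FG, GL, GN, JM, JN
  2-simplices (7): AEJ, AEM, AJM, BDN, BJN, DGN, EJM
  3-simplices (1): AEJM

giving chain groups C_0 ≅ Z^10, C_1 ≅ Z^16, C_2 ≅ Z^7, C_3 ≅ Z^1.

The boundary map ∂_1: C_1 → C_0 sends each edge [p,q] (with p < q) to q − p. For instance
  ∂EJ = J − E.
The resulting 10×16 matrix has rank 9, and its Smith normal form has invariant factors (1,1,1,1,1,1,1,1,1).

Boundary ∂_2: C_2 → C_1 maps a triangle to the signed sum of its edges. For instance
  ∂AEM = EM − AM + AE,
  ∂AJM = JM − AM + AJ.
This gives a 16×7 integer matrix of rank 6; reducing to Smith normal form yields diagonal entries (1,1,1,1,1,1).

The boundary map ∂_3: C_3 → C_2 sends each 3-simplex σ to the alternating sum Σ_i (−1)^i (σ with its i-th vertex removed). For instance
  ∂AEJM = EJM − AJM + AEM − AEJ.
The resulting 7×1 matrix has rank 1, and its Smith normal form has invariant factors (1).

Now H_k = ker ∂_k / im ∂_{k+1}, so:

  H_0: rank C_0 − rank ∂_1 = 10 − 9 = 1, and the invariant factors of ∂_1 are all 1, so H_0 = Z.
  H_1: rank ker ∂_1 − rank ∂_2 = (16 − 9) − 6 = 1, and the invariant factors of ∂_2 are all 1, so H_1 = Z.
  H_2: rank ker ∂_2 − rank ∂_3 = (7 − 6) − 1 = 0, and the invariant factors of ∂_3 are all 1, so H_2 = 0.
  H_3: rank ker ∂_3 − rank ∂_4 = (1 − 1) − 0 = 0, and there is no ∂_4, so H_3 = 0.

As a check, the Euler characteristic is 10 − 16 + 7 − 1 = 0, which agrees with 1 − 1 + 0 − 0 = 0.

H_0 = Z,  H_1 = Z,  H_2 = 0,  H_3 = 0.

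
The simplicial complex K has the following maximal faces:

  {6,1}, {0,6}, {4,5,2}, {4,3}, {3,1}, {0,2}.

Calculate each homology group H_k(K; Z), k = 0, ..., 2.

H_0 = Z,  H_1 = Z,  H_2 = 0.

Take the total order 0 < 1 < 2 < 3 < 4 < 5 < 6 on the vertex set. Then K (dimension 2) consists of the simplices:

  0-simplices (7): [0], [1], [2], [3], [4], [5], [6]
  1-simplices (8): [0,2], [0,6], [1,3], [1,6], [2,4], [2,5], [3,4], [4,5]
  2-simplices (1): [2,4,5]

giving chain groups C_0 ≅ Z^7, C_1 ≅ Z^8, C_2 ≅ Z^1.

Boundary ∂_1: C_1 → C_0 is given by ∂[p,q] = [q] − [p]. For instance
  ∂[4,5] = [5] − [4].
The resulting 7×8 matrix has rank 6, and its Smith normal form has invariant factors (1,1,1,1,1,1).

The boundary map ∂_2: C_2 → C_1 sends each 2-simplex [p,q,r] to [q,r] − [p,r] + [p,q]. For instance
  ∂[2,4,5] = [4,5] − [2,5] + [2,4].
The 8×1 boundary matrix has rank 1 and Smith normal form diag(1).

Computing H_k = (kernel of ∂_k) / (image of ∂_{k+1}):

  H_0: rank C_0 − rank ∂_1 = 7 − 6 = 1, and the invariant factors of ∂_1 are all 1, so H_0 = Z.
  H_1: rank ker ∂_1 − rank ∂_2 = (8 − 6) − 1 = 1, and the invariant factors of ∂_2 are all 1, so H_1 = Z.
  H_2: rank ker ∂_2 − rank ∂_3 = (1 − 1) − 0 = 0, and there is no ∂_3, so H_2 = 0.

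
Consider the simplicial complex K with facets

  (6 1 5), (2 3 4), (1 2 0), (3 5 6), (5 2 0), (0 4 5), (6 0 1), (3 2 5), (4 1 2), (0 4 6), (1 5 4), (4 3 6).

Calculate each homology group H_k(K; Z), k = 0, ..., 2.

We work with the vertex ordering 0 < 1 < 2 < 3 < 4 < 5 < 6. The simplices of K, each written with vertices in increasing order, are:

  0-simplices (7): [0], [1], [2], [3], [4], [5], [6]
  1-simplices (18): [0,1], [0,2], [0,4], [0,5], [0,6], [1,2], [1,4], [1,5], [1,6], [2,3], [2,4], [2,5], [3,4], [3,5], [3,6], [4,5], [4,6], [5,6]
  2-simplices (12): [0,1,2], [0,1,6], [0,2,5], [0,4,5], [0,4,6], [1,2,4], [1,4,5], [1,5,6], [2,3,4], [2,3,5], [3,4,6], [3,5,6]

Hence C_0 ≅ Z^7, C_1 ≅ Z^18, C_2 ≅ Z^12.

The boundary map ∂_1: C_1 → C_0 sends each edge [p,q] (with p < q) to q − p.
This gives a 7×18 integer matrix of rank 6; reducing to Smith normal form yields diagonal entries (1,1,1,1,1,1).

Boundary ∂_2: C_2 → C_1 sends each 2-simplex [p,q,r] to [q,r] − [p,r] + [p,q]. For instance
  ∂[1,4,5] = [4,5] − [1,5] + [1,4],
  ∂[2,3,5] = [3,5] − [2,5] + [2,3].
This gives a 18×12 integer matrix of rank 12; reducing to Smith normal form yields diagonal entries (1,1,1,1,1,1,1,1,1,1,1,2).

Now H_k = ker ∂_k / im ∂_{k+1}, so:

  H_0: rank C_0 − rank ∂_1 = 7 − 6 = 1, and the invariant factors of ∂_1 are all 1, so H_0 ≅ Z.
  H_1: rank ker ∂_1 − rank ∂_2 = (18 − 6) − 12 = 0, and ∂_2 has invariant factor 2 > 1, so H_1 ≅ Z/2.
  H_2: rank ker ∂_2 − rank ∂_3 = (12 − 12) − 0 = 0, and there is no ∂_3, so H_2 ≅ 0.

H_0 = Z,  H_1 = Z/2,  H_2 = 0.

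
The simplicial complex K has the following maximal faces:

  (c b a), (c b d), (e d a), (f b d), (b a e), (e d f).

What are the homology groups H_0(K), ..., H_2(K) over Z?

H_0 ≅ Z,  H_1 ≅ Z,  H_2 = 0.

K has 6 vertices, 12 edges, 6 triangles.
rank ∂_0 = 0, rank ∂_1 = 5 ⇒ b_0 = 6 − 0 − 5 = 1; all invariant factors of ∂_1 are 1 so no torsion. So H_0 = Z.
rank ∂_1 = 5, rank ∂_2 = 6 ⇒ b_1 = 12 − 5 − 6 = 1; all invariant factors of ∂_2 are 1 so no torsion. So H_1 = Z.
rank ∂_2 = 6, rank ∂_3 = 0 ⇒ b_2 = 6 − 6 − 0 = 0. So H_2 = 0.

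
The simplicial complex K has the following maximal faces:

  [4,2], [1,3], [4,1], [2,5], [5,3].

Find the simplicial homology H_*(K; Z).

Fix the vertex order 1 < 2 < 3 < 4 < 5 and write every simplex with vertices in increasing order. Then dim K = 1 and the simplices of K are:

  0-simplices (5): [1], [2], [3], [4], [5]
  1-simplices (5): [1,3], [1,4], [2,4], [2,5], [3,5]

Hence C_0 ≅ Z^5, C_1 ≅ Z^5.

Boundary ∂_1: C_1 → C_0 maps an edge to its endpoints' difference, ∂[p,q] = q − p. For instance
  ∂[2,5] = [5] − [2].
The 5×5 boundary matrix has rank 4 and Smith normal form diag(1,1,1,1).

Now H_k = ker ∂_k / im ∂_{k+1}, so:

  H_0: rank C_0 − rank ∂_1 = 5 − 4 = 1, and the invariant factors of ∂_1 are all 1, so H_0 ≅ Z.
  H_1: rank ker ∂_1 − rank ∂_2 = (5 − 4) − 0 = 1, and there is no ∂_2, so H_1 ≅ Z.

H_0 = Z,  H_1 = Z.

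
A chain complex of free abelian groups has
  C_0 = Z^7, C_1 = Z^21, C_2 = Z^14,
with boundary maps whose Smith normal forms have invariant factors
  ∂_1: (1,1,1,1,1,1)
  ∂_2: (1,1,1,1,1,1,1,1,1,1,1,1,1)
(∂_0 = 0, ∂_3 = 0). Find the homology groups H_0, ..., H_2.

H_0: b_0 = 7 − 0 − 6 = 1; torsion from ∂_1 factors > 1: none. So H_0 ≅ Z.
H_1: b_1 = 21 − 6 − 13 = 2; torsion from ∂_2 factors > 1: none. So H_1 ≅ Z^2.
H_2: b_2 = 14 − 13 − 0 = 1; torsion from ∂_3 factors > 1: none. So H_2 ≅ Z.

H_0 ≅ Z,  H_1 ≅ Z^2,  H_2 ≅ Z.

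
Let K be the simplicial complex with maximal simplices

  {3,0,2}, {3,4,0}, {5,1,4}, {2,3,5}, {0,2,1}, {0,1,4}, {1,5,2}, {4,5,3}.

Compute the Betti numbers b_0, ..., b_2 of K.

b_0 = 1, b_1 = 0, b_2 = 1.

K has 6 vertices, 12 edges, 8 triangles.
rank ∂_0 = 0, rank ∂_1 = 5 ⇒ b_0 = 6 − 0 − 5 = 1; all invariant factors of ∂_1 are 1 so no torsion. So H_0 = Z.
rank ∂_1 = 5, rank ∂_2 = 7 ⇒ b_1 = 12 − 5 − 7 = 0; all invariant factors of ∂_2 are 1 so no torsion. So H_1 = 0.
rank ∂_2 = 7, rank ∂_3 = 0 ⇒ b_2 = 8 − 7 − 0 = 1. So H_2 = Z.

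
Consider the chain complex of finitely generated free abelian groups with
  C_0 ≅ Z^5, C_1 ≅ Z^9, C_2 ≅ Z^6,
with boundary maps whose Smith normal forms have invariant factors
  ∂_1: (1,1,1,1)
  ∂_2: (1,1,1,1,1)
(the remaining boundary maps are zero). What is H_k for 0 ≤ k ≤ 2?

H_0: b_0 = 5 − 0 − 4 = 1; torsion from ∂_1 factors > 1: none. So H_0 = Z.
H_1: b_1 = 9 − 4 − 5 = 0; torsion from ∂_2 factors > 1: none. So H_1 = 0.
H_2: b_2 = 6 − 5 − 0 = 1; torsion from ∂_3 factors > 1: none. So H_2 = Z.

H_0 = Z,  H_1 = 0,  H_2 = Z.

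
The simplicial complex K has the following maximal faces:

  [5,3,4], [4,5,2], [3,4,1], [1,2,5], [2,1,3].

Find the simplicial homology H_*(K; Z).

Take the total order 1 < 2 < 3 < 4 < 5 on the vertex set. Then K (dimension 2) consists of the simplices:

  0-simplices (5): [1], [2], [3], [4], [5]
  1-simplices (10): [1,2], [1,3], [1,4], [1,5], [2,3], [2,4], [2,5], [3,4], [3,5], [4,5]
  2-simplices (5): [1,2,3], [1,2,5], [1,3,4], [2,4,5], [3,4,5]

so the chain groups are C_0 ≅ Z^5, C_1 ≅ Z^10, C_2 ≅ Z^5.

∂_1: C_1 → C_0 sends each edge [p,q] (with p < q) to q − p. For instance
  ∂[2,5] = [5] − [2].
As a 5×10 matrix over Z this has rank 4, with invariant factors (1,1,1,1).

The boundary map ∂_2: C_2 → C_1 acts by ∂[p,q,r] = [q,r] − [p,r] + [p,q]. For instance
  ∂[1,2,5] = [2,5] − [1,5] + [1,2],
  ∂[1,2,3] = [2,3] − [1,3] + [1,2].
This gives a 10×5 integer matrix of rank 5; reducing to Smith normal form yields diagonal entries (1,1,1,1,1).

From H_k ≅ ker(∂_k) / im(∂_{k+1}) we obtain:

  H_0: rank C_0 − rank ∂_1 = 5 − 4 = 1, and the invariant factors of ∂_1 are all 1, so H_0 = Z.
  H_1: rank ker ∂_1 − rank ∂_2 = (10 − 4) − 5 = 1, and the invariant factors of ∂_2 are all 1, so H_1 = Z.
  H_2: rank ker ∂_2 − rank ∂_3 = (5 − 5) − 0 = 0, and there is no ∂_3, so H_2 = 0.

As a check, the Euler characteristic is 5 − 10 + 5 = 0, which agrees with 1 − 1 + 0 = 0.

H_0 ≅ Z,  H_1 ≅ Z,  H_2 = 0.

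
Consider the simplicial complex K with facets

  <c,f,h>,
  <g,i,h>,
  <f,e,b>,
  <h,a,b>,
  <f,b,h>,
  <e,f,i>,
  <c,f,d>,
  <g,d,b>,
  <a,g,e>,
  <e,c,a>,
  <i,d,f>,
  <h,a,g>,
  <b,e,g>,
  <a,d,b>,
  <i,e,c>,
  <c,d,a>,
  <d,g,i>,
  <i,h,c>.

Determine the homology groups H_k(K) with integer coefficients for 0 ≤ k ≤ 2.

H_0 = Z,  H_1 = Z ⊕ Z/2Z,  H_2 = 0.

Order the vertices as a < b < c < d < e < f < g < h < i. Listing each simplex with vertices in this order, K has dimension 2 with simplices:

  0-simplices (9): a, b, c, d, e, f, g, h, i
  1-simplices (27): ab, ac, ad, ae, ag, ah, bd, be, bf, bg, bh, cd, ce, cf, ch, ci, df, dg, di, ef, eg, ei, fh, fi, gh, gi, hi
  2-simplices (18): abd, abh, acd, ace, aeg, agh, bdg, bef, beg, bfh, cdf, cei, cfh, chi, dfi, dgi, efi, ghi

giving chain groups C_0 ≅ Z^9, C_1 ≅ Z^27, C_2 ≅ Z^18.

∂_1: C_1 → C_0 sends each edge [p,q] (with p < q) to q − p. For instance
  ∂df = f − d.
As a 9×27 matrix over Z this has rank 8, with invariant factors (1,1,1,1,1,1,1,1).

∂_2: C_2 → C_1 maps a triangle to the signed sum of its edges. For instance
  ∂cdf = df − cf + cd,
  ∂efi = fi − ei + ef.
As a 27×18 matrix over Z this has rank 18, with invariant factors (1,1,1,1,1,1,1,1,1,1,1,1,1,1,1,1,1,2).

From H_k ≅ ker(∂_k) / im(∂_{k+1}) we obtain:

  H_0: rank C_0 − rank ∂_1 = 9 − 8 = 1, and the invariant factors of ∂_1 are all 1, so H_0 ≅ Z.
  H_1: rank ker ∂_1 − rank ∂_2 = (27 − 8) − 18 = 1, and ∂_2 has invariant factor 2 > 1, so H_1 ≅ Z ⊕ Z/2Z.
  H_2: rank ker ∂_2 − rank ∂_3 = (18 − 18) − 0 = 0, and there is no ∂_3, so H_2 ≅ 0.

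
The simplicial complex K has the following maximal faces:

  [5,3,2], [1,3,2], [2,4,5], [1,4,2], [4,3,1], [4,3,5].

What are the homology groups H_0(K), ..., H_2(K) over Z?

Take the total order 1 < 2 < 3 < 4 < 5 on the vertex set. Then K (dimension 2) consists of the simplices:

  0-simplices (5): [1], [2], [3], [4], [5]
  1-simplices (9): [1,2], [1,3], [1,4], [2,3], [2,4], [2,5], [3,4], [3,5], [4,5]
  2-simplices (6): [1,2,3], [1,2,4], [1,3,4], [2,3,5], [2,4,5], [3,4,5]

Hence C_0 ≅ Z^5, C_1 ≅ Z^9, C_2 ≅ Z^6.

∂_1: C_1 → C_0 sends each edge [p,q] (with p < q) to q − p.
As a 5×9 matrix over Z this has rank 4, with invariant factors (1,1,1,1).

∂_2: C_2 → C_1 acts by ∂[p,q,r] = [q,r] − [p,r] + [p,q]. For instance
  ∂[2,4,5] = [4,5] − [2,5] + [2,4],
  ∂[3,4,5] = [4,5] − [3,5] + [3,4].
As a 9×6 matrix over Z this has rank 5, with invariant factors (1,1,1,1,1).

From H_k ≅ ker(∂_k) / im(∂_{k+1}) we obtain:

  H_0: rank C_0 − rank ∂_1 = 5 − 4 = 1, and the invariant factors of ∂_1 are all 1, so H_0 ≅ Z.
  H_1: rank ker ∂_1 − rank ∂_2 = (9 − 4) − 5 = 0, and the invariant factors of ∂_2 are all 1, so H_1 ≅ 0.
  H_2: rank ker ∂_2 − rank ∂_3 = (6 − 5) − 0 = 1, and there is no ∂_3, so H_2 ≅ Z.

H_0 = Z,  H_1 = 0,  H_2 = Z.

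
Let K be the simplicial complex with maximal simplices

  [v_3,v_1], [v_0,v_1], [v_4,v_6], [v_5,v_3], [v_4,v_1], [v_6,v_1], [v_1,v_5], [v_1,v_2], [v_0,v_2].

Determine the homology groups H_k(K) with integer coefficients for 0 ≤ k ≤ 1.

H_0 ≅ Z,  H_1 ≅ Z^3.

Order the vertices as v_0 < v_1 < v_2 < v_3 < v_4 < v_5 < v_6. Listing each simplex with vertices in this order, K has dimension 1 with simplices:

  0-simplices (7): [v_0], [v_1], [v_2], [v_3], [v_4], [v_5], [v_6]
  1-simplices (9): [v_0,v_1], [v_0,v_2], [v_1,v_2], [v_1,v_3], [v_1,v_4], [v_1,v_5], [v_1,v_6], [v_3,v_5], [v_4,v_6]

so the chain groups are C_0 ≅ Z^7, C_1 ≅ Z^9.

Boundary ∂_1: C_1 → C_0 maps an edge to its endpoints' difference, ∂[p,q] = q − p.
As a 7×9 matrix over Z this has rank 6, with invariant factors (1,1,1,1,1,1).

Now H_k = ker ∂_k / im ∂_{k+1}, so:

  H_0: rank C_0 − rank ∂_1 = 7 − 6 = 1, and the invariant factors of ∂_1 are all 1, so H_0 = Z.
  H_1: rank ker ∂_1 − rank ∂_2 = (9 − 6) − 0 = 3, and there is no ∂_2, so H_1 = Z^3.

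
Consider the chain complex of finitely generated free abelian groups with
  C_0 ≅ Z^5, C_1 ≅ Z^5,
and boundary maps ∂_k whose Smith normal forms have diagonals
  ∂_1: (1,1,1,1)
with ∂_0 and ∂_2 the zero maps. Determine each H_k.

H_0 = Z,  H_1 = Z.

H_0: b_0 = 5 − 0 − 4 = 1; torsion from ∂_1 factors > 1: none. So H_0 = Z.
H_1: b_1 = 5 − 4 − 0 = 1; torsion from ∂_2 factors > 1: none. So H_1 = Z.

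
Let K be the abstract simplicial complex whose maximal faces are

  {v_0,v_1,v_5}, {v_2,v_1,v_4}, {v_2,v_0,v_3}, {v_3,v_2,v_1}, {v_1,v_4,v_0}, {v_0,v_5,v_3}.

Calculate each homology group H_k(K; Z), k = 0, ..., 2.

Fix the vertex order v_0 < v_1 < v_2 < v_3 < v_4 < v_5 and write every simplex with vertices in increasing order. Then dim K = 2 and the simplices of K are:

  0-simplices (6): [v_0], [v_1], [v_2], [v_3], [v_4], [v_5]
  1-simplices (12): [v_0,v_1], [v_0,v_2], [v_0,v_3], [v_0,v_4], [v_0,v_5], [v_1,v_2], [v_1,v_3], [v_1,v_4], [v_1,v_5], [v_2,v_3], [v_2,v_4], [v_3,v_5]
  2-simplices (6): [v_0,v_1,v_4], [v_0,v_1,v_5], [v_0,v_2,v_3], [v_0,v_3,v_5], [v_1,v_2,v_3], [v_1,v_2,v_4]

Hence C_0 ≅ Z^6, C_1 ≅ Z^12, C_2 ≅ Z^6.

Boundary ∂_1: C_1 → C_0 is given by ∂[p,q] = [q] − [p]. For instance
  ∂[v_1,v_5] = [v_5] − [v_1].
As a 6×12 matrix over Z this has rank 5, with invariant factors (1,1,1,1,1).

Boundary ∂_2: C_2 → C_1 maps a triangle to the signed sum of its edges. For instance
  ∂[v_1,v_2,v_3] = [v_2,v_3] − [v_1,v_3] + [v_1,v_2],
  ∂[v_0,v_3,v_5] = [v_3,v_5] − [v_0,v_5] + [v_0,v_3].
As a 12×6 matrix over Z this has rank 6, with invariant factors (1,1,1,1,1,1).

Now H_k = ker ∂_k / im ∂_{k+1}, so:

  H_0: rank C_0 − rank ∂_1 = 6 − 5 = 1, and the invariant factors of ∂_1 are all 1, so H_0 = Z.
  H_1: rank ker ∂_1 − rank ∂_2 = (12 − 5) − 6 = 1, and the invariant factors of ∂_2 are all 1, so H_1 = Z.
  H_2: rank ker ∂_2 − rank ∂_3 = (6 − 6) − 0 = 0, and there is no ∂_3, so H_2 = 0.

H_0 = Z,  H_1 = Z,  H_2 = 0.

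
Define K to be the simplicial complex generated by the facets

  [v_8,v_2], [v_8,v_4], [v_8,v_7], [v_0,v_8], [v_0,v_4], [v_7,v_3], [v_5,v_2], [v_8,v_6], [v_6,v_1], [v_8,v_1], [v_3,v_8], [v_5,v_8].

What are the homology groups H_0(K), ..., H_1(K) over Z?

Order the vertices as v_0 < v_1 < v_2 < v_3 < v_4 < v_5 < v_6 < v_7 < v_8. Listing each simplex with vertices in this order, K has dimension 1 with simplices:

  0-simplices (9): [v_0], [v_1], [v_2], [v_3], [v_4], [v_5], [v_6], [v_7], [v_8]
  1-simplices (12): [v_0,v_4], [v_0,v_8], [v_1,v_6], [v_1,v_8], [v_2,v_5], [v_2,v_8], [v_3,v_7], [v_3,v_8], [v_4,v_8], [v_5,v_8], [v_6,v_8], [v_7,v_8]

giving chain groups C_0 ≅ Z^9, C_1 ≅ Z^12.

∂_1: C_1 → C_0 sends each edge [p,q] (with p < q) to q − p. For instance
  ∂[v_5,v_8] = [v_8] − [v_5].
As a 9×12 matrix over Z this has rank 8, with invariant factors (1,1,1,1,1,1,1,1).

From H_k ≅ ker(∂_k) / im(∂_{k+1}) we obtain:

  H_0: rank C_0 − rank ∂_1 = 9 − 8 = 1, and the invariant factors of ∂_1 are all 1, so H_0 = Z.
  H_1: rank ker ∂_1 − rank ∂_2 = (12 − 8) − 0 = 4, and there is no ∂_2, so H_1 = Z^4.

H_0 ≅ Z,  H_1 ≅ Z^4.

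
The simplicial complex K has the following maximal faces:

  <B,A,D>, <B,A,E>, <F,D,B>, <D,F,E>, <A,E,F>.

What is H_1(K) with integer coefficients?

We work with the vertex ordering A < B < D < E < F. The simplices of K, each written with vertices in increasing order, are:

  0-simplices (5): A, B, D, E, F
  1-simplices (10): AB, AD, AE, AF, BD, BE, BF, DE, DF, EF
  2-simplices (5): ABD, ABE, AEF, BDF, DEF

so the chain groups are C_0 ≅ Z^5, C_1 ≅ Z^10, C_2 ≅ Z^5.

Boundary ∂_1: C_1 → C_0 sends each edge [p,q] (with p < q) to q − p. For instance
  ∂AB = B − A.
The resulting 5×10 matrix has rank 4, and its Smith normal form has invariant factors (1,1,1,1).

Boundary ∂_2: C_2 → C_1 sends each 2-simplex [p,q,r] to [q,r] − [p,r] + [p,q]. For instance
  ∂DEF = EF − DF + DE,
  ∂ABD = BD − AD + AB.
The 10×5 boundary matrix has rank 5 and Smith normal form diag(1,1,1,1,1).

Reading off H_k = ker ∂_k / im ∂_{k+1}:

  H_1: rank ker ∂_1 − rank ∂_2 = (10 − 4) − 5 = 1, and the invariant factors of ∂_2 are all 1, so H_1 = Z.

H_1 = Z.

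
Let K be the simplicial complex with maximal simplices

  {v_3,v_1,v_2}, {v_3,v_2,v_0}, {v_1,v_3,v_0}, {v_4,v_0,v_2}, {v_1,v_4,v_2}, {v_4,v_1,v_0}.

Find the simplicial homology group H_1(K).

H_1 = 0.

Take the total order v_0 < v_1 < v_2 < v_3 < v_4 on the vertex set. Then K (dimension 2) consists of the simplices:

  0-simplices (5): [v_0], [v_1], [v_2], [v_3], [v_4]
  1-simplices (9): [v_0,v_1], [v_0,v_2], [v_0,v_3], [v_0,v_4], [v_1,v_2], [v_1,v_3], [v_1,v_4], [v_2,v_3], [v_2,v_4]
  2-simplices (6): [v_0,v_1,v_3], [v_0,v_1,v_4], [v_0,v_2,v_3], [v_0,v_2,v_4], [v_1,v_2,v_3], [v_1,v_2,v_4]

Hence C_0 ≅ Z^5, C_1 ≅ Z^9, C_2 ≅ Z^6.

∂_1: C_1 → C_0 sends each edge [p,q] (with p < q) to q − p. For instance
  ∂[v_2,v_4] = [v_4] − [v_2].
The 5×9 boundary matrix has rank 4 and Smith normal form diag(1,1,1,1).

∂_2: C_2 → C_1 sends each 2-simplex [p,q,r] to [q,r] − [p,r] + [p,q]. For instance
  ∂[v_0,v_2,v_3] = [v_2,v_3] − [v_0,v_3] + [v_0,v_2],
  ∂[v_0,v_1,v_3] = [v_1,v_3] − [v_0,v_3] + [v_0,v_1].
The resulting 9×6 matrix has rank 5, and its Smith normal form has invariant factors (1,1,1,1,1).

Computing H_k = (kernel of ∂_k) / (image of ∂_{k+1}):

  H_1: rank ker ∂_1 − rank ∂_2 = (9 − 4) − 5 = 0, and the invariant factors of ∂_2 are all 1, so H_1 = 0.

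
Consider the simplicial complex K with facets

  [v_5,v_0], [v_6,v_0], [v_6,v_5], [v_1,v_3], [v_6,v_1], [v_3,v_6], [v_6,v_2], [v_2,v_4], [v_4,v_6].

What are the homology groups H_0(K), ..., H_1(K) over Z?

H_0 ≅ Z,  H_1 ≅ Z^3.

Fix the vertex order v_0 < v_1 < v_2 < v_3 < v_4 < v_5 < v_6 and write every simplex with vertices in increasing order. Then dim K = 1 and the simplices of K are:

  0-simplices (7): [v_0], [v_1], [v_2], [v_3], [v_4], [v_5], [v_6]
  1-simplices (9): [v_0,v_5], [v_0,v_6], [v_1,v_3], [v_1,v_6], [v_2,v_4], [v_2,v_6], [v_3,v_6], [v_4,v_6], [v_5,v_6]

Hence C_0 ≅ Z^7, C_1 ≅ Z^9.

Boundary ∂_1: C_1 → C_0 sends each edge [p,q] (with p < q) to q − p.
The 7×9 boundary matrix has rank 6 and Smith normal form diag(1,1,1,1,1,1).

Now H_k = ker ∂_k / im ∂_{k+1}, so:

  H_0: rank C_0 − rank ∂_1 = 7 − 6 = 1, and the invariant factors of ∂_1 are all 1, so H_0 ≅ Z.
  H_1: rank ker ∂_1 − rank ∂_2 = (9 − 6) − 0 = 3, and there is no ∂_2, so H_1 ≅ Z^3.

As a check, the Euler characteristic is 7 − 9 = -2, which agrees with 1 − 3 = -2.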